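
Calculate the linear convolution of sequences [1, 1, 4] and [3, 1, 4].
y[0] = 1×3 = 3; y[1] = 1×1 + 1×3 = 4; y[2] = 1×4 + 1×1 + 4×3 = 17; y[3] = 1×4 + 4×1 = 8; y[4] = 4×4 = 16

[3, 4, 17, 8, 16]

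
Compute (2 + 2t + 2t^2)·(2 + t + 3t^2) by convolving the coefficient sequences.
Ascending coefficients: a = [2, 2, 2], b = [2, 1, 3]. c[0] = 2×2 = 4; c[1] = 2×1 + 2×2 = 6; c[2] = 2×3 + 2×1 + 2×2 = 12; c[3] = 2×3 + 2×1 = 8; c[4] = 2×3 = 6. Result coefficients: [4, 6, 12, 8, 6] → 4 + 6t + 12t^2 + 8t^3 + 6t^4

4 + 6t + 12t^2 + 8t^3 + 6t^4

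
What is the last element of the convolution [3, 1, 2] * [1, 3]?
Use y[k] = Σ_i a[i]·b[k-i] at k=3. y[3] = 2×3 = 6

6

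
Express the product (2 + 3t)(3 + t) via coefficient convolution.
Ascending coefficients: a = [2, 3], b = [3, 1]. c[0] = 2×3 = 6; c[1] = 2×1 + 3×3 = 11; c[2] = 3×1 = 3. Result coefficients: [6, 11, 3] → 6 + 11t + 3t^2

6 + 11t + 3t^2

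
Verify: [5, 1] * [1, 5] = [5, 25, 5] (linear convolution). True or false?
Recompute linear convolution of [5, 1] and [1, 5]: y[0] = 5×1 = 5; y[1] = 5×5 + 1×1 = 26; y[2] = 1×5 = 5 → [5, 26, 5]. Compare to given [5, 25, 5]: they differ at index 1: given 25, correct 26, so answer: No

No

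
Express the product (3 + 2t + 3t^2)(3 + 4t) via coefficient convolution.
Ascending coefficients: a = [3, 2, 3], b = [3, 4]. c[0] = 3×3 = 9; c[1] = 3×4 + 2×3 = 18; c[2] = 2×4 + 3×3 = 17; c[3] = 3×4 = 12. Result coefficients: [9, 18, 17, 12] → 9 + 18t + 17t^2 + 12t^3

9 + 18t + 17t^2 + 12t^3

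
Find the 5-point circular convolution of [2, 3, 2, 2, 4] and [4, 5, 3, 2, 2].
Use y[k] = Σ_j s[j]·t[(k-j) mod 5]. y[0] = 2×4 + 3×2 + 2×2 + 2×3 + 4×5 = 44; y[1] = 2×5 + 3×4 + 2×2 + 2×2 + 4×3 = 42; y[2] = 2×3 + 3×5 + 2×4 + 2×2 + 4×2 = 41; y[3] = 2×2 + 3×3 + 2×5 + 2×4 + 4×2 = 39; y[4] = 2×2 + 3×2 + 2×3 + 2×5 + 4×4 = 42. Result: [44, 42, 41, 39, 42]

[44, 42, 41, 39, 42]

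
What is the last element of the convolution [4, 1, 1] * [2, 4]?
Use y[k] = Σ_i a[i]·b[k-i] at k=3. y[3] = 1×4 = 4

4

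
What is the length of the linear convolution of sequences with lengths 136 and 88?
Linear/full convolution length: m + n - 1 = 136 + 88 - 1 = 223

223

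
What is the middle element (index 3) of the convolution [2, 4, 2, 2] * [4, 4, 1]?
Use y[k] = Σ_i a[i]·b[k-i] at k=3. y[3] = 4×1 + 2×4 + 2×4 = 20

20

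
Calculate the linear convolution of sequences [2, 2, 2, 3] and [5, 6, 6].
y[0] = 2×5 = 10; y[1] = 2×6 + 2×5 = 22; y[2] = 2×6 + 2×6 + 2×5 = 34; y[3] = 2×6 + 2×6 + 3×5 = 39; y[4] = 2×6 + 3×6 = 30; y[5] = 3×6 = 18

[10, 22, 34, 39, 30, 18]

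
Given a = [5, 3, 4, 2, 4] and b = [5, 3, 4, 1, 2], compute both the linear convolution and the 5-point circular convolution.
Linear: y_lin[0] = 5×5 = 25; y_lin[1] = 5×3 + 3×5 = 30; y_lin[2] = 5×4 + 3×3 + 4×5 = 49; y_lin[3] = 5×1 + 3×4 + 4×3 + 2×5 = 39; y_lin[4] = 5×2 + 3×1 + 4×4 + 2×3 + 4×5 = 55; y_lin[5] = 3×2 + 4×1 + 2×4 + 4×3 = 30; y_lin[6] = 4×2 + 2×1 + 4×4 = 26; y_lin[7] = 2×2 + 4×1 = 8; y_lin[8] = 4×2 = 8 → [25, 30, 49, 39, 55, 30, 26, 8, 8]. Circular (length 5): y[0] = 5×5 + 3×2 + 4×1 + 2×4 + 4×3 = 55; y[1] = 5×3 + 3×5 + 4×2 + 2×1 + 4×4 = 56; y[2] = 5×4 + 3×3 + 4×5 + 2×2 + 4×1 = 57; y[3] = 5×1 + 3×4 + 4×3 + 2×5 + 4×2 = 47; y[4] = 5×2 + 3×1 + 4×4 + 2×3 + 4×5 = 55 → [55, 56, 57, 47, 55]

Linear: [25, 30, 49, 39, 55, 30, 26, 8, 8], Circular: [55, 56, 57, 47, 55]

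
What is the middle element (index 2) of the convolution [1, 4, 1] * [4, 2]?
Use y[k] = Σ_i a[i]·b[k-i] at k=2. y[2] = 4×2 + 1×4 = 12

12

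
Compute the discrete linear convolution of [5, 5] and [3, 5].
y[0] = 5×3 = 15; y[1] = 5×5 + 5×3 = 40; y[2] = 5×5 = 25

[15, 40, 25]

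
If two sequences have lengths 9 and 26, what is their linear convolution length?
Linear/full convolution length: m + n - 1 = 9 + 26 - 1 = 34

34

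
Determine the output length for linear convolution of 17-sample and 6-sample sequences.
Linear/full convolution length: m + n - 1 = 17 + 6 - 1 = 22

22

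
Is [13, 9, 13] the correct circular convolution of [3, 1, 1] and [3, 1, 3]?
Recompute circular convolution of [3, 1, 1] and [3, 1, 3]: y[0] = 3×3 + 1×3 + 1×1 = 13; y[1] = 3×1 + 1×3 + 1×3 = 9; y[2] = 3×3 + 1×1 + 1×3 = 13 → [13, 9, 13]. Given [13, 9, 13] matches, so answer: Yes

Yes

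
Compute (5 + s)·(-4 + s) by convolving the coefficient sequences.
Ascending coefficients: a = [5, 1], b = [-4, 1]. c[0] = 5×-4 = -20; c[1] = 5×1 + 1×-4 = 1; c[2] = 1×1 = 1. Result coefficients: [-20, 1, 1] → -20 + s + s^2

-20 + s + s^2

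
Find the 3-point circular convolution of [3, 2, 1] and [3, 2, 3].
Use y[k] = Σ_j u[j]·v[(k-j) mod 3]. y[0] = 3×3 + 2×3 + 1×2 = 17; y[1] = 3×2 + 2×3 + 1×3 = 15; y[2] = 3×3 + 2×2 + 1×3 = 16. Result: [17, 15, 16]

[17, 15, 16]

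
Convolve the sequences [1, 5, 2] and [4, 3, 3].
y[0] = 1×4 = 4; y[1] = 1×3 + 5×4 = 23; y[2] = 1×3 + 5×3 + 2×4 = 26; y[3] = 5×3 + 2×3 = 21; y[4] = 2×3 = 6

[4, 23, 26, 21, 6]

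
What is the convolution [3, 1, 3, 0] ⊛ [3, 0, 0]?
y[0] = 3×3 = 9; y[1] = 3×0 + 1×3 = 3; y[2] = 3×0 + 1×0 + 3×3 = 9; y[3] = 1×0 + 3×0 + 0×3 = 0; y[4] = 3×0 + 0×0 = 0; y[5] = 0×0 = 0

[9, 3, 9, 0, 0, 0]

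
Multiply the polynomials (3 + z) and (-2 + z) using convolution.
Ascending coefficients: a = [3, 1], b = [-2, 1]. c[0] = 3×-2 = -6; c[1] = 3×1 + 1×-2 = 1; c[2] = 1×1 = 1. Result coefficients: [-6, 1, 1] → -6 + z + z^2

-6 + z + z^2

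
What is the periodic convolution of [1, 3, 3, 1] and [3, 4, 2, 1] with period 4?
Use y[k] = Σ_j a[j]·b[(k-j) mod 4]. y[0] = 1×3 + 3×1 + 3×2 + 1×4 = 16; y[1] = 1×4 + 3×3 + 3×1 + 1×2 = 18; y[2] = 1×2 + 3×4 + 3×3 + 1×1 = 24; y[3] = 1×1 + 3×2 + 3×4 + 1×3 = 22. Result: [16, 18, 24, 22]

[16, 18, 24, 22]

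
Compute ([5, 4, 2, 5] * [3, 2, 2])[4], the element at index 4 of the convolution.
Use y[k] = Σ_i a[i]·b[k-i] at k=4. y[4] = 2×2 + 5×2 = 14

14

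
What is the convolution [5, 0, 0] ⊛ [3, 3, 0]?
y[0] = 5×3 = 15; y[1] = 5×3 + 0×3 = 15; y[2] = 5×0 + 0×3 + 0×3 = 0; y[3] = 0×0 + 0×3 = 0; y[4] = 0×0 = 0

[15, 15, 0, 0, 0]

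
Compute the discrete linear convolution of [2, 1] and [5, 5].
y[0] = 2×5 = 10; y[1] = 2×5 + 1×5 = 15; y[2] = 1×5 = 5

[10, 15, 5]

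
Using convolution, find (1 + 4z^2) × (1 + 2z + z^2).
Ascending coefficients: a = [1, 0, 4], b = [1, 2, 1]. c[0] = 1×1 = 1; c[1] = 1×2 + 0×1 = 2; c[2] = 1×1 + 0×2 + 4×1 = 5; c[3] = 0×1 + 4×2 = 8; c[4] = 4×1 = 4. Result coefficients: [1, 2, 5, 8, 4] → 1 + 2z + 5z^2 + 8z^3 + 4z^4

1 + 2z + 5z^2 + 8z^3 + 4z^4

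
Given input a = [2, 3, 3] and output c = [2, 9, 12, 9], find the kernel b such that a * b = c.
Output length 4 = len(a) + len(b) - 1 ⇒ len(b) = 2. Solve b forward using b[k] = (c[k] - Σ_{i≥1} a[i]·b[k-i]) / a[0]: b[0] = c[0] / a[0] = 2 / 2 = 1; b[1] = (c[1] - 3×1) / a[0] = (9 - 3×1) / 2 = 3. So b = [1, 3]. Forward-check [2, 3, 3] * [1, 3]: c[0] = 2×1 = 2; c[1] = 2×3 + 3×1 = 9; c[2] = 3×3 + 3×1 = 12; c[3] = 3×3 = 9 → [2, 9, 12, 9] ✓

[1, 3]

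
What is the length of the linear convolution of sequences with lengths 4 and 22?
Linear/full convolution length: m + n - 1 = 4 + 22 - 1 = 25

25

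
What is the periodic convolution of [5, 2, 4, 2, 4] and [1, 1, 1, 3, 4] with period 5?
Use y[k] = Σ_j s[j]·t[(k-j) mod 5]. y[0] = 5×1 + 2×4 + 4×3 + 2×1 + 4×1 = 31; y[1] = 5×1 + 2×1 + 4×4 + 2×3 + 4×1 = 33; y[2] = 5×1 + 2×1 + 4×1 + 2×4 + 4×3 = 31; y[3] = 5×3 + 2×1 + 4×1 + 2×1 + 4×4 = 39; y[4] = 5×4 + 2×3 + 4×1 + 2×1 + 4×1 = 36. Result: [31, 33, 31, 39, 36]

[31, 33, 31, 39, 36]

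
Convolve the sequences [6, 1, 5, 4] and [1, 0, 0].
y[0] = 6×1 = 6; y[1] = 6×0 + 1×1 = 1; y[2] = 6×0 + 1×0 + 5×1 = 5; y[3] = 1×0 + 5×0 + 4×1 = 4; y[4] = 5×0 + 4×0 = 0; y[5] = 4×0 = 0

[6, 1, 5, 4, 0, 0]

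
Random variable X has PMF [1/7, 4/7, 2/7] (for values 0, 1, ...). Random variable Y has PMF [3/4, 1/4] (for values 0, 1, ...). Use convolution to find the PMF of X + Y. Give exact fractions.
P(X+Y=k) = Σ_i P(X=i)·P(Y=k-i) — a convolution of [1/7, 4/7, 2/7] and [3/4, 1/4]. P(X+Y=0) = (1/7)×(3/4) = 3/28; P(X+Y=1) = (1/7)×(1/4) + (4/7)×(3/4) = 1/28 + 3/7 = 13/28; P(X+Y=2) = (4/7)×(1/4) + (2/7)×(3/4) = 1/7 + 3/14 = 5/14; P(X+Y=3) = (2/7)×(1/4) = 1/14. PMF: [3/28, 13/28, 5/14, 1/14] (sums to 1 ✓)

[3/28, 13/28, 5/14, 1/14]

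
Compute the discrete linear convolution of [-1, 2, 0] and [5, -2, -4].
y[0] = -1×5 = -5; y[1] = -1×-2 + 2×5 = 12; y[2] = -1×-4 + 2×-2 + 0×5 = 0; y[3] = 2×-4 + 0×-2 = -8; y[4] = 0×-4 = 0

[-5, 12, 0, -8, 0]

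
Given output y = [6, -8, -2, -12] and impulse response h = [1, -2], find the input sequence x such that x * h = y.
Deconvolve y=[6, -8, -2, -12] by h=[1, -2]. Since h[0]=1, solve forward: x[0] = y[0] / 1 = 6; x[1] = (y[1] - 6×-2) / 1 = 4; x[2] = (y[2] - 4×-2) / 1 = 6. So x = [6, 4, 6]. Check by forward convolution: y[0] = 6×1 = 6; y[1] = 6×-2 + 4×1 = -8; y[2] = 4×-2 + 6×1 = -2; y[3] = 6×-2 = -12

[6, 4, 6]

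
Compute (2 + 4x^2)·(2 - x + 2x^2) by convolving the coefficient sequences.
Ascending coefficients: a = [2, 0, 4], b = [2, -1, 2]. c[0] = 2×2 = 4; c[1] = 2×-1 + 0×2 = -2; c[2] = 2×2 + 0×-1 + 4×2 = 12; c[3] = 0×2 + 4×-1 = -4; c[4] = 4×2 = 8. Result coefficients: [4, -2, 12, -4, 8] → 4 - 2x + 12x^2 - 4x^3 + 8x^4

4 - 2x + 12x^2 - 4x^3 + 8x^4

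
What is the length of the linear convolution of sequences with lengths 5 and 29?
Linear/full convolution length: m + n - 1 = 5 + 29 - 1 = 33

33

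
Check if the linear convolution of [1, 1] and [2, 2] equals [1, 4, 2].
Recompute linear convolution of [1, 1] and [2, 2]: y[0] = 1×2 = 2; y[1] = 1×2 + 1×2 = 4; y[2] = 1×2 = 2 → [2, 4, 2]. Compare to given [1, 4, 2]: they differ at index 0: given 1, correct 2, so answer: No

No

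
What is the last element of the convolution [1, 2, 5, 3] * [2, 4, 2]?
Use y[k] = Σ_i a[i]·b[k-i] at k=5. y[5] = 3×2 = 6

6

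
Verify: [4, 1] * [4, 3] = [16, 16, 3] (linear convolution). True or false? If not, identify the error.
Recompute linear convolution of [4, 1] and [4, 3]: y[0] = 4×4 = 16; y[1] = 4×3 + 1×4 = 16; y[2] = 1×3 = 3 → [16, 16, 3]. Given [16, 16, 3] matches, so answer: Yes

Yes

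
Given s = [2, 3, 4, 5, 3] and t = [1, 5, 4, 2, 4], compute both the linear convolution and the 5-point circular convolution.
Linear: y_lin[0] = 2×1 = 2; y_lin[1] = 2×5 + 3×1 = 13; y_lin[2] = 2×4 + 3×5 + 4×1 = 27; y_lin[3] = 2×2 + 3×4 + 4×5 + 5×1 = 41; y_lin[4] = 2×4 + 3×2 + 4×4 + 5×5 + 3×1 = 58; y_lin[5] = 3×4 + 4×2 + 5×4 + 3×5 = 55; y_lin[6] = 4×4 + 5×2 + 3×4 = 38; y_lin[7] = 5×4 + 3×2 = 26; y_lin[8] = 3×4 = 12 → [2, 13, 27, 41, 58, 55, 38, 26, 12]. Circular (length 5): y[0] = 2×1 + 3×4 + 4×2 + 5×4 + 3×5 = 57; y[1] = 2×5 + 3×1 + 4×4 + 5×2 + 3×4 = 51; y[2] = 2×4 + 3×5 + 4×1 + 5×4 + 3×2 = 53; y[3] = 2×2 + 3×4 + 4×5 + 5×1 + 3×4 = 53; y[4] = 2×4 + 3×2 + 4×4 + 5×5 + 3×1 = 58 → [57, 51, 53, 53, 58]

Linear: [2, 13, 27, 41, 58, 55, 38, 26, 12], Circular: [57, 51, 53, 53, 58]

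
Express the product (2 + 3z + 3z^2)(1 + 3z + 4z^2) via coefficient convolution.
Ascending coefficients: a = [2, 3, 3], b = [1, 3, 4]. c[0] = 2×1 = 2; c[1] = 2×3 + 3×1 = 9; c[2] = 2×4 + 3×3 + 3×1 = 20; c[3] = 3×4 + 3×3 = 21; c[4] = 3×4 = 12. Result coefficients: [2, 9, 20, 21, 12] → 2 + 9z + 20z^2 + 21z^3 + 12z^4

2 + 9z + 20z^2 + 21z^3 + 12z^4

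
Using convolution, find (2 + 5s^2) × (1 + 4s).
Ascending coefficients: a = [2, 0, 5], b = [1, 4]. c[0] = 2×1 = 2; c[1] = 2×4 + 0×1 = 8; c[2] = 0×4 + 5×1 = 5; c[3] = 5×4 = 20. Result coefficients: [2, 8, 5, 20] → 2 + 8s + 5s^2 + 20s^3

2 + 8s + 5s^2 + 20s^3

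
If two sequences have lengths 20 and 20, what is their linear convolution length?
Linear/full convolution length: m + n - 1 = 20 + 20 - 1 = 39

39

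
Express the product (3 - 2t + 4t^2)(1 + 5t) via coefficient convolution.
Ascending coefficients: a = [3, -2, 4], b = [1, 5]. c[0] = 3×1 = 3; c[1] = 3×5 + -2×1 = 13; c[2] = -2×5 + 4×1 = -6; c[3] = 4×5 = 20. Result coefficients: [3, 13, -6, 20] → 3 + 13t - 6t^2 + 20t^3

3 + 13t - 6t^2 + 20t^3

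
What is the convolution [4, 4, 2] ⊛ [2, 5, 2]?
y[0] = 4×2 = 8; y[1] = 4×5 + 4×2 = 28; y[2] = 4×2 + 4×5 + 2×2 = 32; y[3] = 4×2 + 2×5 = 18; y[4] = 2×2 = 4

[8, 28, 32, 18, 4]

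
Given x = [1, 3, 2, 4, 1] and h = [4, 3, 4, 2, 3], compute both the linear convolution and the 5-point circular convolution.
Linear: y_lin[0] = 1×4 = 4; y_lin[1] = 1×3 + 3×4 = 15; y_lin[2] = 1×4 + 3×3 + 2×4 = 21; y_lin[3] = 1×2 + 3×4 + 2×3 + 4×4 = 36; y_lin[4] = 1×3 + 3×2 + 2×4 + 4×3 + 1×4 = 33; y_lin[5] = 3×3 + 2×2 + 4×4 + 1×3 = 32; y_lin[6] = 2×3 + 4×2 + 1×4 = 18; y_lin[7] = 4×3 + 1×2 = 14; y_lin[8] = 1×3 = 3 → [4, 15, 21, 36, 33, 32, 18, 14, 3]. Circular (length 5): y[0] = 1×4 + 3×3 + 2×2 + 4×4 + 1×3 = 36; y[1] = 1×3 + 3×4 + 2×3 + 4×2 + 1×4 = 33; y[2] = 1×4 + 3×3 + 2×4 + 4×3 + 1×2 = 35; y[3] = 1×2 + 3×4 + 2×3 + 4×4 + 1×3 = 39; y[4] = 1×3 + 3×2 + 2×4 + 4×3 + 1×4 = 33 → [36, 33, 35, 39, 33]

Linear: [4, 15, 21, 36, 33, 32, 18, 14, 3], Circular: [36, 33, 35, 39, 33]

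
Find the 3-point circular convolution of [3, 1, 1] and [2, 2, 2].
Use y[k] = Σ_j u[j]·v[(k-j) mod 3]. y[0] = 3×2 + 1×2 + 1×2 = 10; y[1] = 3×2 + 1×2 + 1×2 = 10; y[2] = 3×2 + 1×2 + 1×2 = 10. Result: [10, 10, 10]

[10, 10, 10]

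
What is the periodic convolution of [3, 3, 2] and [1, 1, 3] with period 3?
Use y[k] = Σ_j f[j]·g[(k-j) mod 3]. y[0] = 3×1 + 3×3 + 2×1 = 14; y[1] = 3×1 + 3×1 + 2×3 = 12; y[2] = 3×3 + 3×1 + 2×1 = 14. Result: [14, 12, 14]

[14, 12, 14]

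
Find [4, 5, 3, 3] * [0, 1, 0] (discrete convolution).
y[0] = 4×0 = 0; y[1] = 4×1 + 5×0 = 4; y[2] = 4×0 + 5×1 + 3×0 = 5; y[3] = 5×0 + 3×1 + 3×0 = 3; y[4] = 3×0 + 3×1 = 3; y[5] = 3×0 = 0

[0, 4, 5, 3, 3, 0]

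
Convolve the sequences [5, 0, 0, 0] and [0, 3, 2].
y[0] = 5×0 = 0; y[1] = 5×3 + 0×0 = 15; y[2] = 5×2 + 0×3 + 0×0 = 10; y[3] = 0×2 + 0×3 + 0×0 = 0; y[4] = 0×2 + 0×3 = 0; y[5] = 0×2 = 0

[0, 15, 10, 0, 0, 0]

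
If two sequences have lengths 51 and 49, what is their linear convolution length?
Linear/full convolution length: m + n - 1 = 51 + 49 - 1 = 99

99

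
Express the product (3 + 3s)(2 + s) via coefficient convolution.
Ascending coefficients: a = [3, 3], b = [2, 1]. c[0] = 3×2 = 6; c[1] = 3×1 + 3×2 = 9; c[2] = 3×1 = 3. Result coefficients: [6, 9, 3] → 6 + 9s + 3s^2

6 + 9s + 3s^2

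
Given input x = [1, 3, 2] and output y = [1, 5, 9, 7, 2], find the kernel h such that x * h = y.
Output length 5 = len(x) + len(h) - 1 ⇒ len(h) = 3. Solve h forward using h[k] = (y[k] - Σ_{i≥1} x[i]·h[k-i]) / x[0]: h[0] = y[0] / x[0] = 1 / 1 = 1; h[1] = (y[1] - 3×1) / x[0] = (5 - 3×1) / 1 = 2; h[2] = (y[2] - 3×2 - 2×1) / x[0] = (9 - 3×2 - 2×1) / 1 = 1. So h = [1, 2, 1]. Forward-check [1, 3, 2] * [1, 2, 1]: y[0] = 1×1 = 1; y[1] = 1×2 + 3×1 = 5; y[2] = 1×1 + 3×2 + 2×1 = 9; y[3] = 3×1 + 2×2 = 7; y[4] = 2×1 = 2 → [1, 5, 9, 7, 2] ✓

[1, 2, 1]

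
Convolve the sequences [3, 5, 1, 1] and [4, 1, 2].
y[0] = 3×4 = 12; y[1] = 3×1 + 5×4 = 23; y[2] = 3×2 + 5×1 + 1×4 = 15; y[3] = 5×2 + 1×1 + 1×4 = 15; y[4] = 1×2 + 1×1 = 3; y[5] = 1×2 = 2

[12, 23, 15, 15, 3, 2]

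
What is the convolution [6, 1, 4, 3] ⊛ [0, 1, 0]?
y[0] = 6×0 = 0; y[1] = 6×1 + 1×0 = 6; y[2] = 6×0 + 1×1 + 4×0 = 1; y[3] = 1×0 + 4×1 + 3×0 = 4; y[4] = 4×0 + 3×1 = 3; y[5] = 3×0 = 0

[0, 6, 1, 4, 3, 0]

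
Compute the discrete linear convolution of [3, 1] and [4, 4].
y[0] = 3×4 = 12; y[1] = 3×4 + 1×4 = 16; y[2] = 1×4 = 4

[12, 16, 4]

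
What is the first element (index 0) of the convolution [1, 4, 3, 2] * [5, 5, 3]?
Use y[k] = Σ_i a[i]·b[k-i] at k=0. y[0] = 1×5 = 5

5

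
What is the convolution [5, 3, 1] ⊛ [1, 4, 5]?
y[0] = 5×1 = 5; y[1] = 5×4 + 3×1 = 23; y[2] = 5×5 + 3×4 + 1×1 = 38; y[3] = 3×5 + 1×4 = 19; y[4] = 1×5 = 5

[5, 23, 38, 19, 5]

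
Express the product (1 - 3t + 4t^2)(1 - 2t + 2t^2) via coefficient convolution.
Ascending coefficients: a = [1, -3, 4], b = [1, -2, 2]. c[0] = 1×1 = 1; c[1] = 1×-2 + -3×1 = -5; c[2] = 1×2 + -3×-2 + 4×1 = 12; c[3] = -3×2 + 4×-2 = -14; c[4] = 4×2 = 8. Result coefficients: [1, -5, 12, -14, 8] → 1 - 5t + 12t^2 - 14t^3 + 8t^4

1 - 5t + 12t^2 - 14t^3 + 8t^4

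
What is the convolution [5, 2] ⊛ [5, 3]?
y[0] = 5×5 = 25; y[1] = 5×3 + 2×5 = 25; y[2] = 2×3 = 6

[25, 25, 6]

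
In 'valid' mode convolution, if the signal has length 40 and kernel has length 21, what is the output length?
'Valid' mode counts only positions where the kernel fully overlaps the signal: m - n + 1 = 40 - 21 + 1 = 20

20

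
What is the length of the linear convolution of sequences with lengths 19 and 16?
Linear/full convolution length: m + n - 1 = 19 + 16 - 1 = 34

34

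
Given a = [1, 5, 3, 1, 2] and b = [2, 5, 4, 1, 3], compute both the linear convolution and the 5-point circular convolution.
Linear: y_lin[0] = 1×2 = 2; y_lin[1] = 1×5 + 5×2 = 15; y_lin[2] = 1×4 + 5×5 + 3×2 = 35; y_lin[3] = 1×1 + 5×4 + 3×5 + 1×2 = 38; y_lin[4] = 1×3 + 5×1 + 3×4 + 1×5 + 2×2 = 29; y_lin[5] = 5×3 + 3×1 + 1×4 + 2×5 = 32; y_lin[6] = 3×3 + 1×1 + 2×4 = 18; y_lin[7] = 1×3 + 2×1 = 5; y_lin[8] = 2×3 = 6 → [2, 15, 35, 38, 29, 32, 18, 5, 6]. Circular (length 5): y[0] = 1×2 + 5×3 + 3×1 + 1×4 + 2×5 = 34; y[1] = 1×5 + 5×2 + 3×3 + 1×1 + 2×4 = 33; y[2] = 1×4 + 5×5 + 3×2 + 1×3 + 2×1 = 40; y[3] = 1×1 + 5×4 + 3×5 + 1×2 + 2×3 = 44; y[4] = 1×3 + 5×1 + 3×4 + 1×5 + 2×2 = 29 → [34, 33, 40, 44, 29]

Linear: [2, 15, 35, 38, 29, 32, 18, 5, 6], Circular: [34, 33, 40, 44, 29]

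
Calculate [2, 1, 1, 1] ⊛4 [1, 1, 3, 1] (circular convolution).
Use y[k] = Σ_j u[j]·v[(k-j) mod 4]. y[0] = 2×1 + 1×1 + 1×3 + 1×1 = 7; y[1] = 2×1 + 1×1 + 1×1 + 1×3 = 7; y[2] = 2×3 + 1×1 + 1×1 + 1×1 = 9; y[3] = 2×1 + 1×3 + 1×1 + 1×1 = 7. Result: [7, 7, 9, 7]

[7, 7, 9, 7]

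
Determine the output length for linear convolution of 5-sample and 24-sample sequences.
Linear/full convolution length: m + n - 1 = 5 + 24 - 1 = 28

28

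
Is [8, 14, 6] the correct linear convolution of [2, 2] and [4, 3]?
Recompute linear convolution of [2, 2] and [4, 3]: y[0] = 2×4 = 8; y[1] = 2×3 + 2×4 = 14; y[2] = 2×3 = 6 → [8, 14, 6]. Given [8, 14, 6] matches, so answer: Yes

Yes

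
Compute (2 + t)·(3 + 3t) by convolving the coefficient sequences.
Ascending coefficients: a = [2, 1], b = [3, 3]. c[0] = 2×3 = 6; c[1] = 2×3 + 1×3 = 9; c[2] = 1×3 = 3. Result coefficients: [6, 9, 3] → 6 + 9t + 3t^2

6 + 9t + 3t^2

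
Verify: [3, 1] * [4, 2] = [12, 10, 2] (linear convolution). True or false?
Recompute linear convolution of [3, 1] and [4, 2]: y[0] = 3×4 = 12; y[1] = 3×2 + 1×4 = 10; y[2] = 1×2 = 2 → [12, 10, 2]. Given [12, 10, 2] matches, so answer: Yes

Yes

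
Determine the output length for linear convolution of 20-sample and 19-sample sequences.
Linear/full convolution length: m + n - 1 = 20 + 19 - 1 = 38

38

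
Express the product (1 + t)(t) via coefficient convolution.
Ascending coefficients: a = [1, 1], b = [0, 1]. c[0] = 1×0 = 0; c[1] = 1×1 + 1×0 = 1; c[2] = 1×1 = 1. Result coefficients: [0, 1, 1] → t + t^2

t + t^2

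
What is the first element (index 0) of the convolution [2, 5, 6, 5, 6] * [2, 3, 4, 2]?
Use y[k] = Σ_i a[i]·b[k-i] at k=0. y[0] = 2×2 = 4

4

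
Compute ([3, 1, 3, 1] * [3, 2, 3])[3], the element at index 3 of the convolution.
Use y[k] = Σ_i a[i]·b[k-i] at k=3. y[3] = 1×3 + 3×2 + 1×3 = 12

12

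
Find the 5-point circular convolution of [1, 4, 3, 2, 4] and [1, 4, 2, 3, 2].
Use y[k] = Σ_j a[j]·b[(k-j) mod 5]. y[0] = 1×1 + 4×2 + 3×3 + 2×2 + 4×4 = 38; y[1] = 1×4 + 4×1 + 3×2 + 2×3 + 4×2 = 28; y[2] = 1×2 + 4×4 + 3×1 + 2×2 + 4×3 = 37; y[3] = 1×3 + 4×2 + 3×4 + 2×1 + 4×2 = 33; y[4] = 1×2 + 4×3 + 3×2 + 2×4 + 4×1 = 32. Result: [38, 28, 37, 33, 32]

[38, 28, 37, 33, 32]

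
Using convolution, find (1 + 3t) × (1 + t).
Ascending coefficients: a = [1, 3], b = [1, 1]. c[0] = 1×1 = 1; c[1] = 1×1 + 3×1 = 4; c[2] = 3×1 = 3. Result coefficients: [1, 4, 3] → 1 + 4t + 3t^2

1 + 4t + 3t^2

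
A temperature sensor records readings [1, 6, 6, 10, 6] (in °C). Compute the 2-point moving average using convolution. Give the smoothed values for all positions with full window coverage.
2-point moving average kernel = [1, 1]. Apply in 'valid' mode (full window coverage): avg[0] = (1 + 6) / 2 = 3.5; avg[1] = (6 + 6) / 2 = 6.0; avg[2] = (6 + 10) / 2 = 8.0; avg[3] = (10 + 6) / 2 = 8.0. Smoothed values: [3.5, 6.0, 8.0, 8.0]

[3.5, 6.0, 8.0, 8.0]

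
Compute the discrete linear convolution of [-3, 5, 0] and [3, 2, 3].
y[0] = -3×3 = -9; y[1] = -3×2 + 5×3 = 9; y[2] = -3×3 + 5×2 + 0×3 = 1; y[3] = 5×3 + 0×2 = 15; y[4] = 0×3 = 0

[-9, 9, 1, 15, 0]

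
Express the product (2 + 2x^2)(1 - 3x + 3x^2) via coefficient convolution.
Ascending coefficients: a = [2, 0, 2], b = [1, -3, 3]. c[0] = 2×1 = 2; c[1] = 2×-3 + 0×1 = -6; c[2] = 2×3 + 0×-3 + 2×1 = 8; c[3] = 0×3 + 2×-3 = -6; c[4] = 2×3 = 6. Result coefficients: [2, -6, 8, -6, 6] → 2 - 6x + 8x^2 - 6x^3 + 6x^4

2 - 6x + 8x^2 - 6x^3 + 6x^4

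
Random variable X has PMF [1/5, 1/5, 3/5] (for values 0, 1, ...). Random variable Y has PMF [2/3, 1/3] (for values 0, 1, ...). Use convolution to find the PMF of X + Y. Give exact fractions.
P(X+Y=k) = Σ_i P(X=i)·P(Y=k-i) — a convolution of [1/5, 1/5, 3/5] and [2/3, 1/3]. P(X+Y=0) = (1/5)×(2/3) = 2/15; P(X+Y=1) = (1/5)×(1/3) + (1/5)×(2/3) = 1/15 + 2/15 = 1/5; P(X+Y=2) = (1/5)×(1/3) + (3/5)×(2/3) = 1/15 + 2/5 = 7/15; P(X+Y=3) = (3/5)×(1/3) = 1/5. PMF: [2/15, 1/5, 7/15, 1/5] (sums to 1 ✓)

[2/15, 1/5, 7/15, 1/5]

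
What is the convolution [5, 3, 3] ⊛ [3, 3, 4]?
y[0] = 5×3 = 15; y[1] = 5×3 + 3×3 = 24; y[2] = 5×4 + 3×3 + 3×3 = 38; y[3] = 3×4 + 3×3 = 21; y[4] = 3×4 = 12

[15, 24, 38, 21, 12]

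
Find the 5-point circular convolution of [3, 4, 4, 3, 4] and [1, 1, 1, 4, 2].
Use y[k] = Σ_j f[j]·g[(k-j) mod 5]. y[0] = 3×1 + 4×2 + 4×4 + 3×1 + 4×1 = 34; y[1] = 3×1 + 4×1 + 4×2 + 3×4 + 4×1 = 31; y[2] = 3×1 + 4×1 + 4×1 + 3×2 + 4×4 = 33; y[3] = 3×4 + 4×1 + 4×1 + 3×1 + 4×2 = 31; y[4] = 3×2 + 4×4 + 4×1 + 3×1 + 4×1 = 33. Result: [34, 31, 33, 31, 33]

[34, 31, 33, 31, 33]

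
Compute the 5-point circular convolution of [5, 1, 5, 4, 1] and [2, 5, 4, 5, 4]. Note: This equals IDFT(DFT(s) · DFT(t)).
Either evaluate y[k] = Σ_j s[j]·t[(k-j) mod 5] directly, or use IDFT(DFT(s) · DFT(t)). y[0] = 5×2 + 1×4 + 5×5 + 4×4 + 1×5 = 60; y[1] = 5×5 + 1×2 + 5×4 + 4×5 + 1×4 = 71; y[2] = 5×4 + 1×5 + 5×2 + 4×4 + 1×5 = 56; y[3] = 5×5 + 1×4 + 5×5 + 4×2 + 1×4 = 66; y[4] = 5×4 + 1×5 + 5×4 + 4×5 + 1×2 = 67. Result: [60, 71, 56, 66, 67]

[60, 71, 56, 66, 67]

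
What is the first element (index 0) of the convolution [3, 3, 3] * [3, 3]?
Use y[k] = Σ_i a[i]·b[k-i] at k=0. y[0] = 3×3 = 9

9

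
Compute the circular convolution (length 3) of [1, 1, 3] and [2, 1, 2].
Use y[k] = Σ_j f[j]·g[(k-j) mod 3]. y[0] = 1×2 + 1×2 + 3×1 = 7; y[1] = 1×1 + 1×2 + 3×2 = 9; y[2] = 1×2 + 1×1 + 3×2 = 9. Result: [7, 9, 9]

[7, 9, 9]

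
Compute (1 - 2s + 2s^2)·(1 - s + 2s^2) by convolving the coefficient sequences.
Ascending coefficients: a = [1, -2, 2], b = [1, -1, 2]. c[0] = 1×1 = 1; c[1] = 1×-1 + -2×1 = -3; c[2] = 1×2 + -2×-1 + 2×1 = 6; c[3] = -2×2 + 2×-1 = -6; c[4] = 2×2 = 4. Result coefficients: [1, -3, 6, -6, 4] → 1 - 3s + 6s^2 - 6s^3 + 4s^4

1 - 3s + 6s^2 - 6s^3 + 4s^4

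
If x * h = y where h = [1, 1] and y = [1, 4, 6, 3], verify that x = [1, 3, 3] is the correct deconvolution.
Forward-compute [1, 3, 3] * [1, 1]: y[0] = 1×1 = 1; y[1] = 1×1 + 3×1 = 4; y[2] = 3×1 + 3×1 = 6; y[3] = 3×1 = 3 → [1, 4, 6, 3]. Matches given y = [1, 4, 6, 3], so verified.

Verified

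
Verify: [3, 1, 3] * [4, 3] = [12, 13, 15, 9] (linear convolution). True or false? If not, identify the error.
Recompute linear convolution of [3, 1, 3] and [4, 3]: y[0] = 3×4 = 12; y[1] = 3×3 + 1×4 = 13; y[2] = 1×3 + 3×4 = 15; y[3] = 3×3 = 9 → [12, 13, 15, 9]. Given [12, 13, 15, 9] matches, so answer: Yes

Yes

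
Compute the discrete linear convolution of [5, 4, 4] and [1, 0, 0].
y[0] = 5×1 = 5; y[1] = 5×0 + 4×1 = 4; y[2] = 5×0 + 4×0 + 4×1 = 4; y[3] = 4×0 + 4×0 = 0; y[4] = 4×0 = 0

[5, 4, 4, 0, 0]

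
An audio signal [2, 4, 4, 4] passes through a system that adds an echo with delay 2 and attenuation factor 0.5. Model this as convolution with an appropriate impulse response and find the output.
Direct-path + delayed-attenuated-path model → impulse response h = [1, 0, 0.5] (1 at lag 0, 0.5 at lag 2). Output y[n] = x[n] + 0.5·x[n - 2] (with x[n] = 0 outside 0..3): y[0] = 2 + 0.5×0 = 2; y[1] = 4 + 0.5×0 = 4; y[2] = 4 + 0.5×2 = 5.0; y[3] = 4 + 0.5×4 = 6.0; y[4] = 0 + 0.5×4 = 2.0; y[5] = 0 + 0.5×4 = 2.0. So y = [2, 4, 5.0, 6.0, 2.0, 2.0]

[2, 4, 5.0, 6.0, 2.0, 2.0]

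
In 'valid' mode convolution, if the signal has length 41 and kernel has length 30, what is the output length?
'Valid' mode counts only positions where the kernel fully overlaps the signal: m - n + 1 = 41 - 30 + 1 = 12

12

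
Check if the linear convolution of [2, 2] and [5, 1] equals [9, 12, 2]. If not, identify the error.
Recompute linear convolution of [2, 2] and [5, 1]: y[0] = 2×5 = 10; y[1] = 2×1 + 2×5 = 12; y[2] = 2×1 = 2 → [10, 12, 2]. Compare to given [9, 12, 2]: they differ at index 0: given 9, correct 10, so answer: No

No. Error at index 0: given 9, correct 10.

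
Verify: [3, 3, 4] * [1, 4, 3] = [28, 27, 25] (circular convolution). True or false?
Recompute circular convolution of [3, 3, 4] and [1, 4, 3]: y[0] = 3×1 + 3×3 + 4×4 = 28; y[1] = 3×4 + 3×1 + 4×3 = 27; y[2] = 3×3 + 3×4 + 4×1 = 25 → [28, 27, 25]. Given [28, 27, 25] matches, so answer: Yes

Yes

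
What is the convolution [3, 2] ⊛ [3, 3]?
y[0] = 3×3 = 9; y[1] = 3×3 + 2×3 = 15; y[2] = 2×3 = 6

[9, 15, 6]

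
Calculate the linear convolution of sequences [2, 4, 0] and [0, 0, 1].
y[0] = 2×0 = 0; y[1] = 2×0 + 4×0 = 0; y[2] = 2×1 + 4×0 + 0×0 = 2; y[3] = 4×1 + 0×0 = 4; y[4] = 0×1 = 0

[0, 0, 2, 4, 0]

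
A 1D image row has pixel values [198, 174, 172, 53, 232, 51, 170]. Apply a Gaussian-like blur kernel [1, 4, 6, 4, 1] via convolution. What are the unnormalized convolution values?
Convolve image row [198, 174, 172, 53, 232, 51, 170] with kernel [1, 4, 6, 4, 1]: y[0] = 198×1 = 198; y[1] = 198×4 + 174×1 = 966; y[2] = 198×6 + 174×4 + 172×1 = 2056; y[3] = 198×4 + 174×6 + 172×4 + 53×1 = 2577; y[4] = 198×1 + 174×4 + 172×6 + 53×4 + 232×1 = 2370; y[5] = 174×1 + 172×4 + 53×6 + 232×4 + 51×1 = 2159; y[6] = 172×1 + 53×4 + 232×6 + 51×4 + 170×1 = 2150; y[7] = 53×1 + 232×4 + 51×6 + 170×4 = 1967; y[8] = 232×1 + 51×4 + 170×6 = 1456; y[9] = 51×1 + 170×4 = 731; y[10] = 170×1 = 170 → [198, 966, 2056, 2577, 2370, 2159, 2150, 1967, 1456, 731, 170]. Normalization factor = sum(kernel) = 16.

[198, 966, 2056, 2577, 2370, 2159, 2150, 1967, 1456, 731, 170]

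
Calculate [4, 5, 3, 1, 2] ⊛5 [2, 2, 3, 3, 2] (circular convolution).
Use y[k] = Σ_j x[j]·h[(k-j) mod 5]. y[0] = 4×2 + 5×2 + 3×3 + 1×3 + 2×2 = 34; y[1] = 4×2 + 5×2 + 3×2 + 1×3 + 2×3 = 33; y[2] = 4×3 + 5×2 + 3×2 + 1×2 + 2×3 = 36; y[3] = 4×3 + 5×3 + 3×2 + 1×2 + 2×2 = 39; y[4] = 4×2 + 5×3 + 3×3 + 1×2 + 2×2 = 38. Result: [34, 33, 36, 39, 38]

[34, 33, 36, 39, 38]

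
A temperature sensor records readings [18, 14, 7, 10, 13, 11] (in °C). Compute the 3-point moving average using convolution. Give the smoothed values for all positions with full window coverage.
3-point moving average kernel = [1, 1, 1]. Apply in 'valid' mode (full window coverage): avg[0] = (18 + 14 + 7) / 3 = 13.0; avg[1] = (14 + 7 + 10) / 3 = 10.33; avg[2] = (7 + 10 + 13) / 3 = 10.0; avg[3] = (10 + 13 + 11) / 3 = 11.33. Smoothed values: [13.0, 10.33, 10.0, 11.33]

[13.0, 10.33, 10.0, 11.33]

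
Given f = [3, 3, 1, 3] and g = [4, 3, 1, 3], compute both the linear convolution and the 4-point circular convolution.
Linear: y_lin[0] = 3×4 = 12; y_lin[1] = 3×3 + 3×4 = 21; y_lin[2] = 3×1 + 3×3 + 1×4 = 16; y_lin[3] = 3×3 + 3×1 + 1×3 + 3×4 = 27; y_lin[4] = 3×3 + 1×1 + 3×3 = 19; y_lin[5] = 1×3 + 3×1 = 6; y_lin[6] = 3×3 = 9 → [12, 21, 16, 27, 19, 6, 9]. Circular (length 4): y[0] = 3×4 + 3×3 + 1×1 + 3×3 = 31; y[1] = 3×3 + 3×4 + 1×3 + 3×1 = 27; y[2] = 3×1 + 3×3 + 1×4 + 3×3 = 25; y[3] = 3×3 + 3×1 + 1×3 + 3×4 = 27 → [31, 27, 25, 27]

Linear: [12, 21, 16, 27, 19, 6, 9], Circular: [31, 27, 25, 27]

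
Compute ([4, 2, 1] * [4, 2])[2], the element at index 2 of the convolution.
Use y[k] = Σ_i a[i]·b[k-i] at k=2. y[2] = 2×2 + 1×4 = 8

8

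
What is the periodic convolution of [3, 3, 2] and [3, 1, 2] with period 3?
Use y[k] = Σ_j x[j]·h[(k-j) mod 3]. y[0] = 3×3 + 3×2 + 2×1 = 17; y[1] = 3×1 + 3×3 + 2×2 = 16; y[2] = 3×2 + 3×1 + 2×3 = 15. Result: [17, 16, 15]

[17, 16, 15]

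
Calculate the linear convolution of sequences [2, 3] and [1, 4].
y[0] = 2×1 = 2; y[1] = 2×4 + 3×1 = 11; y[2] = 3×4 = 12

[2, 11, 12]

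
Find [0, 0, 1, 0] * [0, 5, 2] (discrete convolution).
y[0] = 0×0 = 0; y[1] = 0×5 + 0×0 = 0; y[2] = 0×2 + 0×5 + 1×0 = 0; y[3] = 0×2 + 1×5 + 0×0 = 5; y[4] = 1×2 + 0×5 = 2; y[5] = 0×2 = 0

[0, 0, 0, 5, 2, 0]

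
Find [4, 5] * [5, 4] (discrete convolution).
y[0] = 4×5 = 20; y[1] = 4×4 + 5×5 = 41; y[2] = 5×4 = 20

[20, 41, 20]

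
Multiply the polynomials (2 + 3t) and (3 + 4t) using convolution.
Ascending coefficients: a = [2, 3], b = [3, 4]. c[0] = 2×3 = 6; c[1] = 2×4 + 3×3 = 17; c[2] = 3×4 = 12. Result coefficients: [6, 17, 12] → 6 + 17t + 12t^2

6 + 17t + 12t^2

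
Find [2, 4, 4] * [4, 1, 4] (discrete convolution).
y[0] = 2×4 = 8; y[1] = 2×1 + 4×4 = 18; y[2] = 2×4 + 4×1 + 4×4 = 28; y[3] = 4×4 + 4×1 = 20; y[4] = 4×4 = 16

[8, 18, 28, 20, 16]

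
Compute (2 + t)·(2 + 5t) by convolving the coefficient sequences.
Ascending coefficients: a = [2, 1], b = [2, 5]. c[0] = 2×2 = 4; c[1] = 2×5 + 1×2 = 12; c[2] = 1×5 = 5. Result coefficients: [4, 12, 5] → 4 + 12t + 5t^2

4 + 12t + 5t^2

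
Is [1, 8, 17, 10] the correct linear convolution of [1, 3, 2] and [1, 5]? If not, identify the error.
Recompute linear convolution of [1, 3, 2] and [1, 5]: y[0] = 1×1 = 1; y[1] = 1×5 + 3×1 = 8; y[2] = 3×5 + 2×1 = 17; y[3] = 2×5 = 10 → [1, 8, 17, 10]. Given [1, 8, 17, 10] matches, so answer: Yes

Yes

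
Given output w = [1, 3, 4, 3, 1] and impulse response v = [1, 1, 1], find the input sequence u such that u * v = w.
Deconvolve w=[1, 3, 4, 3, 1] by v=[1, 1, 1]. Since v[0]=1, solve forward: u[0] = w[0] / 1 = 1; u[1] = (w[1] - 1×1) / 1 = 2; u[2] = (w[2] - 2×1 - 1×1) / 1 = 1. So u = [1, 2, 1]. Check by forward convolution: w[0] = 1×1 = 1; w[1] = 1×1 + 2×1 = 3; w[2] = 1×1 + 2×1 + 1×1 = 4; w[3] = 2×1 + 1×1 = 3; w[4] = 1×1 = 1

[1, 2, 1]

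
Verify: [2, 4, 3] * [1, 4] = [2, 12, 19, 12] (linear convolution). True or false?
Recompute linear convolution of [2, 4, 3] and [1, 4]: y[0] = 2×1 = 2; y[1] = 2×4 + 4×1 = 12; y[2] = 4×4 + 3×1 = 19; y[3] = 3×4 = 12 → [2, 12, 19, 12]. Given [2, 12, 19, 12] matches, so answer: Yes

Yes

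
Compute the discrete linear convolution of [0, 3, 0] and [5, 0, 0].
y[0] = 0×5 = 0; y[1] = 0×0 + 3×5 = 15; y[2] = 0×0 + 3×0 + 0×5 = 0; y[3] = 3×0 + 0×0 = 0; y[4] = 0×0 = 0

[0, 15, 0, 0, 0]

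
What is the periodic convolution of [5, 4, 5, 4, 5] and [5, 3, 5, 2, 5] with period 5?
Use y[k] = Σ_j s[j]·t[(k-j) mod 5]. y[0] = 5×5 + 4×5 + 5×2 + 4×5 + 5×3 = 90; y[1] = 5×3 + 4×5 + 5×5 + 4×2 + 5×5 = 93; y[2] = 5×5 + 4×3 + 5×5 + 4×5 + 5×2 = 92; y[3] = 5×2 + 4×5 + 5×3 + 4×5 + 5×5 = 90; y[4] = 5×5 + 4×2 + 5×5 + 4×3 + 5×5 = 95. Result: [90, 93, 92, 90, 95]

[90, 93, 92, 90, 95]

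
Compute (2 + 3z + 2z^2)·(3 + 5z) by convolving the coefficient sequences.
Ascending coefficients: a = [2, 3, 2], b = [3, 5]. c[0] = 2×3 = 6; c[1] = 2×5 + 3×3 = 19; c[2] = 3×5 + 2×3 = 21; c[3] = 2×5 = 10. Result coefficients: [6, 19, 21, 10] → 6 + 19z + 21z^2 + 10z^3

6 + 19z + 21z^2 + 10z^3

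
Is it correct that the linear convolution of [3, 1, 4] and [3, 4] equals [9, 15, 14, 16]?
Recompute linear convolution of [3, 1, 4] and [3, 4]: y[0] = 3×3 = 9; y[1] = 3×4 + 1×3 = 15; y[2] = 1×4 + 4×3 = 16; y[3] = 4×4 = 16 → [9, 15, 16, 16]. Compare to given [9, 15, 14, 16]: they differ at index 2: given 14, correct 16, so answer: No

No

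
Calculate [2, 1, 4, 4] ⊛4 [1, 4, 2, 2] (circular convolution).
Use y[k] = Σ_j x[j]·h[(k-j) mod 4]. y[0] = 2×1 + 1×2 + 4×2 + 4×4 = 28; y[1] = 2×4 + 1×1 + 4×2 + 4×2 = 25; y[2] = 2×2 + 1×4 + 4×1 + 4×2 = 20; y[3] = 2×2 + 1×2 + 4×4 + 4×1 = 26. Result: [28, 25, 20, 26]

[28, 25, 20, 26]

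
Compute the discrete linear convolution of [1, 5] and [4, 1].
y[0] = 1×4 = 4; y[1] = 1×1 + 5×4 = 21; y[2] = 5×1 = 5

[4, 21, 5]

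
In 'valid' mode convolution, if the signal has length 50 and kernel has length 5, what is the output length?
'Valid' mode counts only positions where the kernel fully overlaps the signal: m - n + 1 = 50 - 5 + 1 = 46

46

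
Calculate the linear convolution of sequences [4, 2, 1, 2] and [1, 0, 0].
y[0] = 4×1 = 4; y[1] = 4×0 + 2×1 = 2; y[2] = 4×0 + 2×0 + 1×1 = 1; y[3] = 2×0 + 1×0 + 2×1 = 2; y[4] = 1×0 + 2×0 = 0; y[5] = 2×0 = 0

[4, 2, 1, 2, 0, 0]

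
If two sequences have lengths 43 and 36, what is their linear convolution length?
Linear/full convolution length: m + n - 1 = 43 + 36 - 1 = 78

78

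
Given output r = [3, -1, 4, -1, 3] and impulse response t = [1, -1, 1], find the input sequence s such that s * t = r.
Deconvolve r=[3, -1, 4, -1, 3] by t=[1, -1, 1]. Since t[0]=1, solve forward: s[0] = r[0] / 1 = 3; s[1] = (r[1] - 3×-1) / 1 = 2; s[2] = (r[2] - 2×-1 - 3×1) / 1 = 3. So s = [3, 2, 3]. Check by forward convolution: r[0] = 3×1 = 3; r[1] = 3×-1 + 2×1 = -1; r[2] = 3×1 + 2×-1 + 3×1 = 4; r[3] = 2×1 + 3×-1 = -1; r[4] = 3×1 = 3

[3, 2, 3]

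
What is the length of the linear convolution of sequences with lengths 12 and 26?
Linear/full convolution length: m + n - 1 = 12 + 26 - 1 = 37

37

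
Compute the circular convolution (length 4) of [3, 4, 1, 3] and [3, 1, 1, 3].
Use y[k] = Σ_j s[j]·t[(k-j) mod 4]. y[0] = 3×3 + 4×3 + 1×1 + 3×1 = 25; y[1] = 3×1 + 4×3 + 1×3 + 3×1 = 21; y[2] = 3×1 + 4×1 + 1×3 + 3×3 = 19; y[3] = 3×3 + 4×1 + 1×1 + 3×3 = 23. Result: [25, 21, 19, 23]

[25, 21, 19, 23]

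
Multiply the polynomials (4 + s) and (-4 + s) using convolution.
Ascending coefficients: a = [4, 1], b = [-4, 1]. c[0] = 4×-4 = -16; c[1] = 4×1 + 1×-4 = 0; c[2] = 1×1 = 1. Result coefficients: [-16, 0, 1] → -16 + s^2

-16 + s^2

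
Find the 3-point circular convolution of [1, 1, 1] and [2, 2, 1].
Use y[k] = Σ_j f[j]·g[(k-j) mod 3]. y[0] = 1×2 + 1×1 + 1×2 = 5; y[1] = 1×2 + 1×2 + 1×1 = 5; y[2] = 1×1 + 1×2 + 1×2 = 5. Result: [5, 5, 5]

[5, 5, 5]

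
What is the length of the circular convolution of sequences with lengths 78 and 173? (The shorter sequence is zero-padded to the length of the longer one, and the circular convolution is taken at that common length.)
Circular convolution (zero-padding the shorter input) has length max(m, n) = max(78, 173) = 173

173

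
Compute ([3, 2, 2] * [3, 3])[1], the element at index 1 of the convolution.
Use y[k] = Σ_i a[i]·b[k-i] at k=1. y[1] = 3×3 + 2×3 = 15

15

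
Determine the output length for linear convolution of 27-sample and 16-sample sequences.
Linear/full convolution length: m + n - 1 = 27 + 16 - 1 = 42

42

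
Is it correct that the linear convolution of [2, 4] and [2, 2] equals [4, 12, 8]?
Recompute linear convolution of [2, 4] and [2, 2]: y[0] = 2×2 = 4; y[1] = 2×2 + 4×2 = 12; y[2] = 4×2 = 8 → [4, 12, 8]. Given [4, 12, 8] matches, so answer: Yes

Yes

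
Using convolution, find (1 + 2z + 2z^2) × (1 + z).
Ascending coefficients: a = [1, 2, 2], b = [1, 1]. c[0] = 1×1 = 1; c[1] = 1×1 + 2×1 = 3; c[2] = 2×1 + 2×1 = 4; c[3] = 2×1 = 2. Result coefficients: [1, 3, 4, 2] → 1 + 3z + 4z^2 + 2z^3

1 + 3z + 4z^2 + 2z^3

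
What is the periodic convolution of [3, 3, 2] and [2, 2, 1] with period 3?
Use y[k] = Σ_j f[j]·g[(k-j) mod 3]. y[0] = 3×2 + 3×1 + 2×2 = 13; y[1] = 3×2 + 3×2 + 2×1 = 14; y[2] = 3×1 + 3×2 + 2×2 = 13. Result: [13, 14, 13]

[13, 14, 13]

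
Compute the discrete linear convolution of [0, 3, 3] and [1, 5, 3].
y[0] = 0×1 = 0; y[1] = 0×5 + 3×1 = 3; y[2] = 0×3 + 3×5 + 3×1 = 18; y[3] = 3×3 + 3×5 = 24; y[4] = 3×3 = 9

[0, 3, 18, 24, 9]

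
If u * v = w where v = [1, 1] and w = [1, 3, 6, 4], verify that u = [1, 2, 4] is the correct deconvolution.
Forward-compute [1, 2, 4] * [1, 1]: w[0] = 1×1 = 1; w[1] = 1×1 + 2×1 = 3; w[2] = 2×1 + 4×1 = 6; w[3] = 4×1 = 4 → [1, 3, 6, 4]. Matches given w = [1, 3, 6, 4], so verified.

Verified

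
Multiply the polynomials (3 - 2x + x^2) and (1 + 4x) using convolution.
Ascending coefficients: a = [3, -2, 1], b = [1, 4]. c[0] = 3×1 = 3; c[1] = 3×4 + -2×1 = 10; c[2] = -2×4 + 1×1 = -7; c[3] = 1×4 = 4. Result coefficients: [3, 10, -7, 4] → 3 + 10x - 7x^2 + 4x^3

3 + 10x - 7x^2 + 4x^3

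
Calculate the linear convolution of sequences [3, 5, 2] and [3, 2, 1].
y[0] = 3×3 = 9; y[1] = 3×2 + 5×3 = 21; y[2] = 3×1 + 5×2 + 2×3 = 19; y[3] = 5×1 + 2×2 = 9; y[4] = 2×1 = 2

[9, 21, 19, 9, 2]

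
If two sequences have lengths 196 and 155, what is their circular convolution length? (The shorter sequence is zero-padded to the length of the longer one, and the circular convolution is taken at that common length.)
Circular convolution (zero-padding the shorter input) has length max(m, n) = max(196, 155) = 196

196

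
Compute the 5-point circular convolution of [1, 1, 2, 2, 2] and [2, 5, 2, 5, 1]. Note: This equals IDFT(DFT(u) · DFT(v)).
Either evaluate y[k] = Σ_j u[j]·v[(k-j) mod 5] directly, or use IDFT(DFT(u) · DFT(v)). y[0] = 1×2 + 1×1 + 2×5 + 2×2 + 2×5 = 27; y[1] = 1×5 + 1×2 + 2×1 + 2×5 + 2×2 = 23; y[2] = 1×2 + 1×5 + 2×2 + 2×1 + 2×5 = 23; y[3] = 1×5 + 1×2 + 2×5 + 2×2 + 2×1 = 23; y[4] = 1×1 + 1×5 + 2×2 + 2×5 + 2×2 = 24. Result: [27, 23, 23, 23, 24]

[27, 23, 23, 23, 24]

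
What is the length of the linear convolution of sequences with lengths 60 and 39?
Linear/full convolution length: m + n - 1 = 60 + 39 - 1 = 98

98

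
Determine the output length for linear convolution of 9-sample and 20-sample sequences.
Linear/full convolution length: m + n - 1 = 9 + 20 - 1 = 28

28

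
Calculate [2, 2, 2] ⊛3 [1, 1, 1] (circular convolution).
Use y[k] = Σ_j f[j]·g[(k-j) mod 3]. y[0] = 2×1 + 2×1 + 2×1 = 6; y[1] = 2×1 + 2×1 + 2×1 = 6; y[2] = 2×1 + 2×1 + 2×1 = 6. Result: [6, 6, 6]

[6, 6, 6]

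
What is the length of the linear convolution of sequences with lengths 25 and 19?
Linear/full convolution length: m + n - 1 = 25 + 19 - 1 = 43

43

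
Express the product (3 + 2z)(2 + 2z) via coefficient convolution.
Ascending coefficients: a = [3, 2], b = [2, 2]. c[0] = 3×2 = 6; c[1] = 3×2 + 2×2 = 10; c[2] = 2×2 = 4. Result coefficients: [6, 10, 4] → 6 + 10z + 4z^2

6 + 10z + 4z^2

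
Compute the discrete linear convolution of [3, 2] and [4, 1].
y[0] = 3×4 = 12; y[1] = 3×1 + 2×4 = 11; y[2] = 2×1 = 2

[12, 11, 2]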